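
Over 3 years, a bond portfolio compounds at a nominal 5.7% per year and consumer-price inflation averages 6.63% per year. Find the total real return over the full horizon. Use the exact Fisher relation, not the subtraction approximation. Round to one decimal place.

The annual real rate is (1+5.7%)/(1+6.63%) − 1 = -0.8722%.
Compounded over 3 years: (1 + -0.008722)^3 − 1 ≈ -0.02594.

-2.6%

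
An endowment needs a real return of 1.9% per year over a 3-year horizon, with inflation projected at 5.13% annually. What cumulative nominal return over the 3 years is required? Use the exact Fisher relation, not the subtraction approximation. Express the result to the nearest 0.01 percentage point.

Required annual nominal rate: (1+1.9%)(1+5.13%) − 1 = 7.12747%.
Cumulative over 3 years: (1 + 0.0712747)^3 − 1 ≈ 0.22943.

22.94%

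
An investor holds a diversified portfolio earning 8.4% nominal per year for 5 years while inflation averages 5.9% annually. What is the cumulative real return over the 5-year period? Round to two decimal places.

12.37%

The annual real rate is (1+8.4%)/(1+5.9%) − 1 = 2.3607%.
Compounded over 5 years: (1 + 0.023607)^5 − 1 ≈ 0.12374.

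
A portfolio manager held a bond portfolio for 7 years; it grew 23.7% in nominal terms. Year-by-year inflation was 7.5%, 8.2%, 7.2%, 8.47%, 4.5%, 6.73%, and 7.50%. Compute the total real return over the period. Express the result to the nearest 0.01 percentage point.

-23.72%

Cumulative inflation factor: 1.075 × 1.082 × 1.072 × 1.0847 × 1.045 × 1.0673 × 1.0750 ≈ 1.62163.
Nominal growth factor: 1.23700. Real growth factor = 1.23700 / 1.62163 ≈ 0.76281.
Total real return ≈ -23.7187%.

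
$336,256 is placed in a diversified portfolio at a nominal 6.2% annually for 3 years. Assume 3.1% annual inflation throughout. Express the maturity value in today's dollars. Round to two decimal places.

$367,508.68

Nominal value at maturity: $336,256 × (1 + 6.2%)^3 ≈ $402,757.46.
Price-level factor over 3 years: (1 + 3.1%)^3 = 1.095912791.
The maturity value deflated by that factor is the answer in today's purchasing power.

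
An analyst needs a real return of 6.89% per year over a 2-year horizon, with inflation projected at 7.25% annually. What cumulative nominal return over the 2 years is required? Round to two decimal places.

Required annual nominal rate: (1+6.89%)(1+7.25%) − 1 = 14.639525%.
Cumulative over 2 years: (1 + 0.14639525)^2 − 1 ≈ 0.31422.

31.42%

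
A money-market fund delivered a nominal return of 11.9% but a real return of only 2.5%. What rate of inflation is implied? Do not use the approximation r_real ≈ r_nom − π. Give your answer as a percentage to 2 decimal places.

From (1+r_nom) = (1+r_real)(1+π), we get 1+π = (1 + 11.9%)/(1 + 2.5%) = 1.119/1.025 ≈ 1.09171.
So π ≈ 9.1707%.

9.17%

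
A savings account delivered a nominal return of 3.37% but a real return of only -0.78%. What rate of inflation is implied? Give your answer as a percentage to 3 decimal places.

4.183%

From (1+r_nom) = (1+r_real)(1+π), we get 1+π = (1 + 3.37%)/(1 − 0.78%) = 1.0337/0.9922 ≈ 1.04183.
So π ≈ 4.1826%.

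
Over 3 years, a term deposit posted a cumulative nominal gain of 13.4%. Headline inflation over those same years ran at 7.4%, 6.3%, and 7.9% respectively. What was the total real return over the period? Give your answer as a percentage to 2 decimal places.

Cumulative inflation factor: 1.074 × 1.063 × 1.079 ≈ 1.23185.
Nominal growth factor: 1.13400. Real growth factor = 1.13400 / 1.23185 ≈ 0.92056.
Total real return ≈ -7.9436%.

-7.94%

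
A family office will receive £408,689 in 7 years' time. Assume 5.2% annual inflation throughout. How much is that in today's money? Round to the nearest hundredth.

£286,604.34

Price-level factor over 7 years: (1 + 5.2%)^7 ≈ 1.4259693103.
Purchasing power today: £408,689 divided by that factor.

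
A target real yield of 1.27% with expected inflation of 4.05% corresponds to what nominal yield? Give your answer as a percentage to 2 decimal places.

By the Fisher equation, 1 + r_nom = (1 + 1.27%)(1 + 4.05%) = 1.0127 × 1.0405 = 1.05371435.
So r_nom = 5.371435%.

5.37%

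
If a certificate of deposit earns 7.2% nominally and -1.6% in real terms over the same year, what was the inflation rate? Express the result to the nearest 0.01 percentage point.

8.94%

From (1+r_nom) = (1+r_real)(1+π), we get 1+π = (1 + 7.2%)/(1 − 1.6%) = 1.072/0.984 ≈ 1.08943.
So π ≈ 8.9431%.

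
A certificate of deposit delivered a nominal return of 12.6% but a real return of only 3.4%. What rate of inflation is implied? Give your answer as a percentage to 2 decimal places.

From (1+r_nom) = (1+r_real)(1+π), we get 1+π = (1 + 12.6%)/(1 + 3.4%) = 1.126/1.034 ≈ 1.08897.
So π ≈ 8.8975%.

8.90%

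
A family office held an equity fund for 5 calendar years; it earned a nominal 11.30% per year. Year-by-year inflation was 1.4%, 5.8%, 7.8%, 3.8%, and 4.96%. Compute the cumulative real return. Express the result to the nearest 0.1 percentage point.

Cumulative inflation factor: 1.014 × 1.058 × 1.078 × 1.038 × 1.0496 ≈ 1.25998.
Nominal growth factor: 1.70795. Real growth factor = 1.70795 / 1.25998 ≈ 1.35554.
Total real return ≈ 35.5540%.

35.6%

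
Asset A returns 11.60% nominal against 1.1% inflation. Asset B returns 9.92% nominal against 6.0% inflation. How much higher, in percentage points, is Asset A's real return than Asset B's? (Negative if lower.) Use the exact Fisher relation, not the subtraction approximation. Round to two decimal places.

Asset A real return: 1.1160/1.011 − 1 = 10.386%.
Asset B real return: 1.0992/1.060 − 1 = 3.698%.
Difference: 10.386 − 3.698 = 6.688 pp.

6.69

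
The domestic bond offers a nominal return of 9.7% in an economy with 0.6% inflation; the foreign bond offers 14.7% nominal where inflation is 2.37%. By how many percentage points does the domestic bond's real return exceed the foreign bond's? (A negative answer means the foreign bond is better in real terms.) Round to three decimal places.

-2.999

The domestic bond real return: 1.097/1.006 − 1 = 9.0457%.
The foreign bond real return: 1.147/1.0237 − 1 = 12.0445%.
Difference: 9.0457 − 12.0445 = -2.9988 pp.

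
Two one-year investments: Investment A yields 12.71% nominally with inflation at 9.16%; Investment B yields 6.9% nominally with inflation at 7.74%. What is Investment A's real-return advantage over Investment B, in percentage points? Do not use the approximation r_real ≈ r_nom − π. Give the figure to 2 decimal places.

4.03

Investment A real return: 1.1271/1.0916 − 1 = 3.252%.
Investment B real return: 1.069/1.0774 − 1 = -0.780%.
Difference: 3.252 − (-0.780) = 4.032 pp.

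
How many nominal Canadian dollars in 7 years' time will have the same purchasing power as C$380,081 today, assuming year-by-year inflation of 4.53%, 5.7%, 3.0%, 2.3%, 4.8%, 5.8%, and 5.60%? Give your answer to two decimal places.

C$518,102.66

Cumulative price-level factor: 1.0453 × 1.057 × 1.030 × 1.023 × 1.048 × 1.058 × 1.0560 ≈ 1.3631374976.
The nominal amount required is C$380,081 scaled up by that factor.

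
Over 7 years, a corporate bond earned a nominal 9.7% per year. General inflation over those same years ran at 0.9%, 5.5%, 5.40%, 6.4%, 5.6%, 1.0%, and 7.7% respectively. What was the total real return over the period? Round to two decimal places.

39.42%

Cumulative inflation factor: 1.009 × 1.055 × 1.0540 × 1.064 × 1.056 × 1.010 × 1.077 ≈ 1.37128.
Nominal growth factor: 1.91182. Real growth factor = 1.91182 / 1.37128 ≈ 1.39418.
Total real return ≈ 39.4182%.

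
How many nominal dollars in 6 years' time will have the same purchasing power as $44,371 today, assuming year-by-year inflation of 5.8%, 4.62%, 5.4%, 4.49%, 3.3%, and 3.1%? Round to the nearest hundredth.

$57,606.82

Cumulative price-level factor: 1.058 × 1.0462 × 1.054 × 1.0449 × 1.033 × 1.031 ≈ 1.2982989631.
The nominal amount required is $44,371 scaled up by that factor.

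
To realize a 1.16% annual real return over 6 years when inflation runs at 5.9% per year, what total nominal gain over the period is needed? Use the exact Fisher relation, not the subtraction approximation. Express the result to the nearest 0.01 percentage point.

Required annual nominal rate: (1+1.16%)(1+5.9%) − 1 = 7.12844%.
Cumulative over 6 years: (1 + 0.0712844)^6 − 1 ≈ 0.51157.

51.16%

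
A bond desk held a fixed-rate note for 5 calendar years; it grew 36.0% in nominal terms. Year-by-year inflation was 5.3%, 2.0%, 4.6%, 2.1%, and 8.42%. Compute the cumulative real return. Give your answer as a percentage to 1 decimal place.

Cumulative inflation factor: 1.053 × 1.020 × 1.046 × 1.021 × 1.0842 ≈ 1.24364.
Nominal growth factor: 1.36000. Real growth factor = 1.36000 / 1.24364 ≈ 1.09356.
Total real return ≈ 9.3562%.

9.4%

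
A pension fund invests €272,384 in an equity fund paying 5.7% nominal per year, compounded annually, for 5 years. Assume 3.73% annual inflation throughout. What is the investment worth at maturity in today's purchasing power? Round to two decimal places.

€299,250.33

Nominal value at maturity: €272,384 × (1 + 5.7%)^5 ≈ €359,382.17.
Price-level factor over 5 years: (1 + 3.73%)^5 ≈ 1.2009416018.
The maturity value deflated by that factor is the answer in today's purchasing power.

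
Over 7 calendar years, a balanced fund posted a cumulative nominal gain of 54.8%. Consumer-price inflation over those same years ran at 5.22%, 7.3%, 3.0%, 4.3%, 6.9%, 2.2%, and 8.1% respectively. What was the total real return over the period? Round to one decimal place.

8.1%

Cumulative inflation factor: 1.0522 × 1.073 × 1.030 × 1.043 × 1.069 × 1.022 × 1.081 ≈ 1.43243.
Nominal growth factor: 1.54800. Real growth factor = 1.54800 / 1.43243 ≈ 1.08068.
Total real return ≈ 8.0680%.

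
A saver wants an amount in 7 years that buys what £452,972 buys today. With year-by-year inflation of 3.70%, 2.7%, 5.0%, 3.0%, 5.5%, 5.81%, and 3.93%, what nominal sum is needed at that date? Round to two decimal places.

Cumulative price-level factor: 1.0370 × 1.027 × 1.050 × 1.030 × 1.055 × 1.0581 × 1.0393 ≈ 1.3362749436.
Multiplying £452,972 by the price-level factor gives the future nominal sum.

£605,295.13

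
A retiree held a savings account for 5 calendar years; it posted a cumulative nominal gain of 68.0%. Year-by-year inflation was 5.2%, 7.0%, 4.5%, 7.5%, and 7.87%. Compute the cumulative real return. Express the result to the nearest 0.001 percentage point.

Cumulative inflation factor: 1.052 × 1.070 × 1.045 × 1.075 × 1.0787 ≈ 1.36403.
Nominal growth factor: 1.68000. Real growth factor = 1.68000 / 1.36403 ≈ 1.23164.
Total real return ≈ 23.1642%.

23.164%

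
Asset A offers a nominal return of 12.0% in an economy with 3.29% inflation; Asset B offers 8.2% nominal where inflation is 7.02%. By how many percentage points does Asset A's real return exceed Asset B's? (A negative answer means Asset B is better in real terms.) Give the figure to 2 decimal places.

7.33

Asset A real return: 1.120/1.0329 − 1 = 8.433%.
Asset B real return: 1.082/1.0702 − 1 = 1.103%.
Difference: 8.433 − 1.103 = 7.330 pp.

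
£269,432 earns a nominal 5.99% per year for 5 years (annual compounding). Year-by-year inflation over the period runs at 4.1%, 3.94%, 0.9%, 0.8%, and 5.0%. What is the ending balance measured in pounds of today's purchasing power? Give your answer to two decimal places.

Nominal value at maturity: £269,432 × (1 + 5.99%)^5 ≈ £360,390.75.
Price-level factor over 5 years: 1.041 × 1.0394 × 1.009 × 1.008 × 1.050 ≈ 1.1555119453.
The maturity value deflated by that factor is the answer in today's purchasing power.

£311,888.38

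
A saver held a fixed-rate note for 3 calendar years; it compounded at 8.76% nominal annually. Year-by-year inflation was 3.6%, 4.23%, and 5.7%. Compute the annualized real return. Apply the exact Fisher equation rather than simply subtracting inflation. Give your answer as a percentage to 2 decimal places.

Cumulative inflation factor: 1.036 × 1.0423 × 1.057 ≈ 1.14137.
Nominal growth factor: 1.28649. Real growth factor = 1.28649 / 1.14137 ≈ 1.12715.
Annualized: 1.12715^(1/3) − 1 ≈ 0.04070.

4.07%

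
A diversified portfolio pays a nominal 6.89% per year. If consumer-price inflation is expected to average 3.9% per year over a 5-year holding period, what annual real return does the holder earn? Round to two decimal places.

With constant rates the annual real return is the same each year: (1+6.89%)/(1+3.9%) − 1 = 0.02878.

2.88%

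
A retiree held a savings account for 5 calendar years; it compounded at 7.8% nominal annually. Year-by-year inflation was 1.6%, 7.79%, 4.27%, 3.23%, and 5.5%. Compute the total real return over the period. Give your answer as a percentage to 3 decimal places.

17.059%

Cumulative inflation factor: 1.016 × 1.0779 × 1.0427 × 1.0323 × 1.055 ≈ 1.24363.
Nominal growth factor: 1.45577. Real growth factor = 1.45577 / 1.24363 ≈ 1.17059.
Total real return ≈ 17.0587%.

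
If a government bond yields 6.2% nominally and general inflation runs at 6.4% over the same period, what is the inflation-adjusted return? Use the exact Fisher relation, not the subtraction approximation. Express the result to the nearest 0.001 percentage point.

Real return via the Fisher equation: (1 + 6.2%)/(1 + 6.4%) − 1 = 1.062/1.064 − 1 ≈ -0.00188.

-0.188%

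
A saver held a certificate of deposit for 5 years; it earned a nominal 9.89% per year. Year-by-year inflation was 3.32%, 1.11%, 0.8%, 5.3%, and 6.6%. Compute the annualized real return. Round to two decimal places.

Cumulative inflation factor: 1.0332 × 1.0111 × 1.008 × 1.053 × 1.066 ≈ 1.18202.
Nominal growth factor: 1.60247. Real growth factor = 1.60247 / 1.18202 ≈ 1.35571.
Annualized: 1.35571^(1/5) − 1 ≈ 0.06276.

6.28%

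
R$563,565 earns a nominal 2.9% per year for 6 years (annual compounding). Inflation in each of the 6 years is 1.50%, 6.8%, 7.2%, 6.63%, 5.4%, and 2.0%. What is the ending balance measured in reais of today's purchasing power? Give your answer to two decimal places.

Nominal value at maturity: R$563,565 × (1 + 2.9%)^6 ≈ R$669,015.63.
Price-level factor over 6 years: 1.0150 × 1.068 × 1.072 × 1.0663 × 1.054 × 1.020 ≈ 1.3321473713.
The maturity value deflated by that factor is the answer in today's purchasing power.

R$502,208.42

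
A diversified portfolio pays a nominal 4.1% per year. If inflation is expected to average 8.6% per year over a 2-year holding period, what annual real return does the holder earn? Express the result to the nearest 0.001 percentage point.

With constant rates the annual real return is the same each year: (1+4.1%)/(1+8.6%) − 1 = -0.04144.

-4.144%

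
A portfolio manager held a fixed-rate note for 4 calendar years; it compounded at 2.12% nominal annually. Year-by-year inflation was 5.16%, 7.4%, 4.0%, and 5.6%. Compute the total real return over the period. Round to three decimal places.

-12.322%

Cumulative inflation factor: 1.0516 × 1.074 × 1.040 × 1.056 ≈ 1.24037.
Nominal growth factor: 1.08753. Real growth factor = 1.08753 / 1.24037 ≈ 0.87678.
Total real return ≈ -12.3219%.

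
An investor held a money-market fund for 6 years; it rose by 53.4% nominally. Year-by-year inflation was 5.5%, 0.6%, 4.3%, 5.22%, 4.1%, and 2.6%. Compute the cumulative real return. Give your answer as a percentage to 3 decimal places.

23.309%

Cumulative inflation factor: 1.055 × 1.006 × 1.043 × 1.0522 × 1.041 × 1.026 ≈ 1.24403.
Nominal growth factor: 1.53400. Real growth factor = 1.53400 / 1.24403 ≈ 1.23309.
Total real return ≈ 23.3088%.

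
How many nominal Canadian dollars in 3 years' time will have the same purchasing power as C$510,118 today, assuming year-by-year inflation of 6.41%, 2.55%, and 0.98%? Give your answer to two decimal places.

C$562,113.64

Cumulative price-level factor: 1.0641 × 1.0255 × 1.0098 ≈ 1.1019286486.
The nominal amount required is C$510,118 scaled up by that factor.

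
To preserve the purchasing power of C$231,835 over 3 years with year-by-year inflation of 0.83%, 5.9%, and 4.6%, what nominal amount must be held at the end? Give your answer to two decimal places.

C$258,938.37

Cumulative price-level factor: 1.0083 × 1.059 × 1.046 = 1.1169080262.
Multiplying C$231,835 by the price-level factor gives the future nominal sum.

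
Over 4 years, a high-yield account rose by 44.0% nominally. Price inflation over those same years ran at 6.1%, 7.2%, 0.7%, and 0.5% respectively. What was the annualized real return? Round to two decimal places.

Cumulative inflation factor: 1.061 × 1.072 × 1.007 × 1.005 ≈ 1.15108.
Nominal growth factor: 1.44000. Real growth factor = 1.44000 / 1.15108 ≈ 1.25100.
Annualized: 1.25100^(1/4) − 1 ≈ 0.05758.

5.76%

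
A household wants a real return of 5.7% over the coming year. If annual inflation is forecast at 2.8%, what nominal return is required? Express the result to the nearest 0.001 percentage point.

8.660%

By the Fisher equation, 1 + r_nom = (1 + 5.7%)(1 + 2.8%) = 1.057 × 1.028 = 1.086596.
So r_nom = 8.6596%.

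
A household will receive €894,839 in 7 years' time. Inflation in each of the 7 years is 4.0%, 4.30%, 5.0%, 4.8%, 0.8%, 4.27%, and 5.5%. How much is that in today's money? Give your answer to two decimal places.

Price-level factor over 7 years: 1.040 × 1.0430 × 1.050 × 1.048 × 1.008 × 1.0427 × 1.055 ≈ 1.3235507386.
Purchasing power today: €894,839 divided by that factor.

€676,089.68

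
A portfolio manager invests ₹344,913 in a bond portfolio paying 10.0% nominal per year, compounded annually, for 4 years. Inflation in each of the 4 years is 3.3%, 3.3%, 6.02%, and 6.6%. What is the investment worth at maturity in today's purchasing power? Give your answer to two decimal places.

Nominal value at maturity: ₹344,913 × (1 + 10.0%)^4 ≈ ₹504,987.12.
Price-level factor over 4 years: 1.033 × 1.033 × 1.0602 × 1.066 ≈ 1.2059953898.
The maturity value deflated by that factor is the answer in today's purchasing power.

₹418,730.56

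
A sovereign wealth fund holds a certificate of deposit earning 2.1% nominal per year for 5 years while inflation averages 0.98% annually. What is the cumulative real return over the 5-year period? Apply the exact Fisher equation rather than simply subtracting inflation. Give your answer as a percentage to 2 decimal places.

5.67%

The annual real rate is (1+2.1%)/(1+0.98%) − 1 = 1.1091%.
Compounded over 5 years: (1 + 0.011091)^5 − 1 ≈ 0.05670.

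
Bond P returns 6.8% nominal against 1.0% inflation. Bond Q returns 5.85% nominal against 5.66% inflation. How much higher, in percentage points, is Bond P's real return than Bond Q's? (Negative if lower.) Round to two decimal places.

Bond P real return: 1.068/1.010 − 1 = 5.743%.
Bond Q real return: 1.0585/1.0566 − 1 = 0.180%.
Difference: 5.743 − 0.180 = 5.563 pp.

5.56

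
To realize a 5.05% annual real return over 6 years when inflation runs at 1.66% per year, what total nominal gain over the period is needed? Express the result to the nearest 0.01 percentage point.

48.35%

Required annual nominal rate: (1+5.05%)(1+1.66%) − 1 = 6.79383%.
Cumulative over 6 years: (1 + 0.0679383)^6 − 1 ≈ 0.48346.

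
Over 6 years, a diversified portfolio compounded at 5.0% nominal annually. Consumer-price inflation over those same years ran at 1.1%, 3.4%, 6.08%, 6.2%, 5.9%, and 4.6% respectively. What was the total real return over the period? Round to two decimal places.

2.73%

Cumulative inflation factor: 1.011 × 1.034 × 1.0608 × 1.062 × 1.059 × 1.046 ≈ 1.30454.
Nominal growth factor: 1.34010. Real growth factor = 1.34010 / 1.30454 ≈ 1.02726.
Total real return ≈ 2.7255%.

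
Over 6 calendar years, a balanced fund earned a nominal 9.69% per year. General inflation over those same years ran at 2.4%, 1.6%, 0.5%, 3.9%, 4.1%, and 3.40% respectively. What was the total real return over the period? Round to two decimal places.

Cumulative inflation factor: 1.024 × 1.016 × 1.005 × 1.039 × 1.041 × 1.0340 ≈ 1.16936.
Nominal growth factor: 1.74182. Real growth factor = 1.74182 / 1.16936 ≈ 1.48955.
Total real return ≈ 48.9552%.

48.96%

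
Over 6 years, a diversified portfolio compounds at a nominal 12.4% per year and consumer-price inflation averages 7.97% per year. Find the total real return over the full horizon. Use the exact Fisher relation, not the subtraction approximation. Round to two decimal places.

The annual real rate is (1+12.4%)/(1+7.97%) − 1 = 4.1030%.
Compounded over 6 years: (1 + 0.041030)^6 − 1 ≈ 0.27286.

27.29%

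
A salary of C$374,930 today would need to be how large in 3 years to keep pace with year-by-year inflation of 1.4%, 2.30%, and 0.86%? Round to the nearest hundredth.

C$392,267.88

Cumulative price-level factor: 1.014 × 1.0230 × 1.0086 = 1.0462429692.
Multiplying C$374,930 by the price-level factor gives the future nominal sum.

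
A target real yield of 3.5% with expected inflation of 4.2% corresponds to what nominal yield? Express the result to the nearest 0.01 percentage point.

7.85%

By the Fisher equation, 1 + r_nom = (1 + 3.5%)(1 + 4.2%) = 1.035 × 1.042 = 1.07847.
So r_nom = 7.847%.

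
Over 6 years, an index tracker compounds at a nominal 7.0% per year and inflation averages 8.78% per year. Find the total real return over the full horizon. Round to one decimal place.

The annual real rate is (1+7.0%)/(1+8.78%) − 1 = -1.6363%.
Compounded over 6 years: (1 + -0.016363)^6 − 1 ≈ -0.09425.

-9.4%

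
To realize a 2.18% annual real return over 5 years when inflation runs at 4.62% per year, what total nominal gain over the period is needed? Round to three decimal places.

Required annual nominal rate: (1+2.18%)(1+4.62%) − 1 = 6.900716%.
Cumulative over 5 years: (1 + 0.06900716)^5 − 1 ≈ 0.39606.

39.606%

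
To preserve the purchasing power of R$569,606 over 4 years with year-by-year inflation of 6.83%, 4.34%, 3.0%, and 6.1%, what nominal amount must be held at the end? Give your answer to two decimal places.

Cumulative price-level factor: 1.0683 × 1.0434 × 1.030 × 1.061 ≈ 1.2181384995.
Multiplying R$569,606 by the price-level factor gives the future nominal sum.

R$693,859.00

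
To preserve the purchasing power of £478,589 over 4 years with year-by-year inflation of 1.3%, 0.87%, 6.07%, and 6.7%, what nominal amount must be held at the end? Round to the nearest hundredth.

Cumulative price-level factor: 1.013 × 1.0087 × 1.0607 × 1.067 ≈ 1.1564542446.
The nominal amount required is £478,589 scaled up by that factor.

£553,466.28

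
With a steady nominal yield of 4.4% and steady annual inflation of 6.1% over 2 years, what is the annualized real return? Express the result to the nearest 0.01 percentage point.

With constant rates the annual real return is the same each year: (1+4.4%)/(1+6.1%) − 1 = -0.01602.

-1.60%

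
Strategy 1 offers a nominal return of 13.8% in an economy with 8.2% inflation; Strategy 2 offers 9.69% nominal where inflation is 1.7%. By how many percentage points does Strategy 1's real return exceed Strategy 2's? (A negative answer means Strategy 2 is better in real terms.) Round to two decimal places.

Strategy 1 real return: 1.138/1.082 − 1 = 5.176%.
Strategy 2 real return: 1.0969/1.017 − 1 = 7.856%.
Difference: 5.176 − 7.856 = -2.680 pp.

-2.68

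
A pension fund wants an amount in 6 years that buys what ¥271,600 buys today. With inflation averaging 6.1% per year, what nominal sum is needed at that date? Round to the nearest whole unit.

¥387,456

Cumulative price-level factor: (1+6.1%)^6 ≈ 1.4265674267.
Multiplying ¥271,600 by the price-level factor gives the future nominal sum.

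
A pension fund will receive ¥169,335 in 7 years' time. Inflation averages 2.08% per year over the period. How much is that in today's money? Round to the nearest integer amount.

Price-level factor over 7 years: (1 + 2.08%)^7 ≈ 1.1550070355.
Purchasing power today: ¥169,335 divided by that factor.

¥146,609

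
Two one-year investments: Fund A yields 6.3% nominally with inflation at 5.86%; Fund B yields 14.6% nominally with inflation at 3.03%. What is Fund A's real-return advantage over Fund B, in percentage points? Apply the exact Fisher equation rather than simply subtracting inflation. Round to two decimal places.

-10.81

Fund A real return: 1.063/1.0586 − 1 = 0.416%.
Fund B real return: 1.146/1.0303 − 1 = 11.230%.
Difference: 0.416 − 11.230 = -10.814 pp.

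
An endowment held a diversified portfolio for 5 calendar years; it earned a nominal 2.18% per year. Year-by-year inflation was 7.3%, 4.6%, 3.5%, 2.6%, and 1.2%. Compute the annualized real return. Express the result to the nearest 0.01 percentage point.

Cumulative inflation factor: 1.073 × 1.046 × 1.035 × 1.026 × 1.012 ≈ 1.20615.
Nominal growth factor: 1.11386. Real growth factor = 1.11386 / 1.20615 ≈ 0.92349.
Annualized: 0.92349^(1/5) − 1 ≈ -0.01579.

-1.58%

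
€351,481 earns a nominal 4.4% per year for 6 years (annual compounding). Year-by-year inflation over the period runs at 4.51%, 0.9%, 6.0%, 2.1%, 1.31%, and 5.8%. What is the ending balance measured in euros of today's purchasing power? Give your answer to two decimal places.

Nominal value at maturity: €351,481 × (1 + 4.4%)^6 ≈ €455,097.91.
Price-level factor over 6 years: 1.0451 × 1.009 × 1.060 × 1.021 × 1.0131 × 1.058 ≈ 1.2232595201.
The maturity value deflated by that factor is the answer in today's purchasing power.

€372,037.09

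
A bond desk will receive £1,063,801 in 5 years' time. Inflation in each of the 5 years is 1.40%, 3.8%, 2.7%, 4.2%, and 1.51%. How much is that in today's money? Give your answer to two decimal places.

Price-level factor over 5 years: 1.0140 × 1.038 × 1.027 × 1.042 × 1.0151 ≈ 1.1433581685.
Purchasing power today: £1,063,801 divided by that factor.

£930,417.98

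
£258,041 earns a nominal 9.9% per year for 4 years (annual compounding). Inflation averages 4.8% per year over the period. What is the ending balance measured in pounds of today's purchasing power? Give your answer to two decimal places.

Nominal value at maturity: £258,041 × (1 + 9.9%)^4 ≈ £376,425.89.
Price-level factor over 4 years: (1 + 4.8%)^4 ≈ 1.2062716764.
The maturity value deflated by that factor is the answer in today's purchasing power.

£312,057.31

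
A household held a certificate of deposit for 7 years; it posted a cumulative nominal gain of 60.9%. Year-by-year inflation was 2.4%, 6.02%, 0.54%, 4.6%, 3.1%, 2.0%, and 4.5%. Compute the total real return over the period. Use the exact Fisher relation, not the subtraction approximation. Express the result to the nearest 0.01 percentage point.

28.24%

Cumulative inflation factor: 1.024 × 1.0602 × 1.0054 × 1.046 × 1.031 × 1.020 × 1.045 ≈ 1.25468.
Nominal growth factor: 1.60900. Real growth factor = 1.60900 / 1.25468 ≈ 1.28240.
Total real return ≈ 28.2397%.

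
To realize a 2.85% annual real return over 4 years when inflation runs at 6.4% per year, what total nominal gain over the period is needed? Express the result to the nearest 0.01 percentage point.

Required annual nominal rate: (1+2.85%)(1+6.4%) − 1 = 9.4324%.
Cumulative over 4 years: (1 + 0.094324)^4 − 1 ≈ 0.43411.

43.41%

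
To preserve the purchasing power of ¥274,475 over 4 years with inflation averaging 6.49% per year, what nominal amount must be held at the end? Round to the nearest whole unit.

¥352,970

Cumulative price-level factor: (1+6.49%)^4 ≈ 1.2859832388.
Multiplying ¥274,475 by the price-level factor gives the future nominal sum.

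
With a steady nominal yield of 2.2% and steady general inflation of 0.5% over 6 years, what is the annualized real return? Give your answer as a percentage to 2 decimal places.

1.69%

With constant rates the annual real return is the same each year: (1+2.2%)/(1+0.5%) − 1 = 0.01692.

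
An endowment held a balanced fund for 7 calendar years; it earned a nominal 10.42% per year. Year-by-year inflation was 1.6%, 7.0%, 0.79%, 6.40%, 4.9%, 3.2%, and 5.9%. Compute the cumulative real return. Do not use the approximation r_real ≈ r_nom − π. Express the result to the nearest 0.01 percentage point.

49.74%

Cumulative inflation factor: 1.016 × 1.070 × 1.0079 × 1.0640 × 1.049 × 1.032 × 1.059 ≈ 1.33656.
Nominal growth factor: 2.00140. Real growth factor = 2.00140 / 1.33656 ≈ 1.49743.
Total real return ≈ 49.7430%.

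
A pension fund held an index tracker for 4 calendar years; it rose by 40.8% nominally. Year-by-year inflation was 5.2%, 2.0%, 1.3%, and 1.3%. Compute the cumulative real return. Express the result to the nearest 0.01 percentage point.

Cumulative inflation factor: 1.052 × 1.020 × 1.013 × 1.013 ≈ 1.10112.
Nominal growth factor: 1.40800. Real growth factor = 1.40800 / 1.10112 ≈ 1.27870.
Total real return ≈ 27.8698%.

27.87%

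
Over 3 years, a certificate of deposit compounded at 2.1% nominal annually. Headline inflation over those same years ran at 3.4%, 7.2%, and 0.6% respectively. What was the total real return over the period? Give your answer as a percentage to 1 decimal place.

-4.6%

Cumulative inflation factor: 1.034 × 1.072 × 1.006 ≈ 1.11510.
Nominal growth factor: 1.06433. Real growth factor = 1.06433 / 1.11510 ≈ 0.95447.
Total real return ≈ -4.5526%.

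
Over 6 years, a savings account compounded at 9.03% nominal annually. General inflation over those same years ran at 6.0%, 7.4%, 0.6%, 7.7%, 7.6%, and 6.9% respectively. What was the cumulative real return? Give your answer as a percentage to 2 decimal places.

18.40%

Cumulative inflation factor: 1.060 × 1.074 × 1.006 × 1.077 × 1.076 × 1.069 ≈ 1.41878.
Nominal growth factor: 1.67987. Real growth factor = 1.67987 / 1.41878 ≈ 1.18403.
Total real return ≈ 18.4029%.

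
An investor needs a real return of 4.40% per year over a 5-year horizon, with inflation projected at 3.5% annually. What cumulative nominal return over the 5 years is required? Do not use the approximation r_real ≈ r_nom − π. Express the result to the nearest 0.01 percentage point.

Required annual nominal rate: (1+4.40%)(1+3.5%) − 1 = 8.054%.
Cumulative over 5 years: (1 + 0.08054)^5 − 1 ≈ 0.47301.

47.30%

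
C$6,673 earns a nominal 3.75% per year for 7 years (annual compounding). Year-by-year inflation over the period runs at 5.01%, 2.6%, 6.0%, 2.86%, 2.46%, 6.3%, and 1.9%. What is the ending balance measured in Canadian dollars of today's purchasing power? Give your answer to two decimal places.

C$6,622.86

Nominal value at maturity: C$6,673 × (1 + 3.75%)^7 ≈ C$8,634.51.
Price-level factor over 7 years: 1.0501 × 1.026 × 1.060 × 1.0286 × 1.0246 × 1.063 × 1.019 ≈ 1.3037436452.
The maturity value deflated by that factor is the answer in today's purchasing power.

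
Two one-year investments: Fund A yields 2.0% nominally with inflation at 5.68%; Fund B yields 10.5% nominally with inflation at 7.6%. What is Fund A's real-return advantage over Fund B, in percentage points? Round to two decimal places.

-6.18

Fund A real return: 1.020/1.0568 − 1 = -3.482%.
Fund B real return: 1.105/1.076 − 1 = 2.695%.
Difference: -3.482 − 2.695 = -6.177 pp.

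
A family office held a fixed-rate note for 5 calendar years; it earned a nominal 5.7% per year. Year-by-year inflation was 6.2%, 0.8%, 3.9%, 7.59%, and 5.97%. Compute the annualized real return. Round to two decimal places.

0.80%

Cumulative inflation factor: 1.062 × 1.008 × 1.039 × 1.0759 × 1.0597 ≈ 1.26811.
Nominal growth factor: 1.31940. Real growth factor = 1.31940 / 1.26811 ≈ 1.04045.
Annualized: 1.04045^(1/5) − 1 ≈ 0.00796.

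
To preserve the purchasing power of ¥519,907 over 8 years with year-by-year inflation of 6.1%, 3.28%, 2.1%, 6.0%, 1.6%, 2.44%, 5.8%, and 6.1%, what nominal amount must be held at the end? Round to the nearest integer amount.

Cumulative price-level factor: 1.061 × 1.0328 × 1.021 × 1.060 × 1.016 × 1.0244 × 1.058 × 1.061 ≈ 1.3855670595.
The nominal amount required is ¥519,907 scaled up by that factor.

¥720,366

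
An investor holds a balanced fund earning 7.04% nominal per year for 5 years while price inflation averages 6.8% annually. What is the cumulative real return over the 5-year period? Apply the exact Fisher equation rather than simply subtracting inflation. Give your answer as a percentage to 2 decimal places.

The annual real rate is (1+7.04%)/(1+6.8%) − 1 = 0.2247%.
Compounded over 5 years: (1 + 0.002247)^5 − 1 ≈ 0.01129.

1.13%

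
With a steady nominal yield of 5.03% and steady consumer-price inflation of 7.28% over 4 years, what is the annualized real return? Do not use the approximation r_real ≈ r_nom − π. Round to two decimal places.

-2.10%

With constant rates the annual real return is the same each year: (1+5.03%)/(1+7.28%) − 1 = -0.02097.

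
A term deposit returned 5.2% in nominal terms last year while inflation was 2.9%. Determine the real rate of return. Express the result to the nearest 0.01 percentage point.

Real return via the Fisher equation: (1 + 5.2%)/(1 + 2.9%) − 1 = 1.052/1.029 − 1 ≈ 0.02235.

2.24%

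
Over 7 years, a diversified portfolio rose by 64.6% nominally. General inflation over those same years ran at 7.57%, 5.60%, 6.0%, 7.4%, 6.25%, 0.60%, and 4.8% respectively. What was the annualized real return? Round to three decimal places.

1.842%

Cumulative inflation factor: 1.0757 × 1.0560 × 1.060 × 1.074 × 1.0625 × 1.0060 × 1.048 ≈ 1.44862.
Nominal growth factor: 1.64600. Real growth factor = 1.64600 / 1.44862 ≈ 1.13626.
Annualized: 1.13626^(1/7) − 1 ≈ 0.01842.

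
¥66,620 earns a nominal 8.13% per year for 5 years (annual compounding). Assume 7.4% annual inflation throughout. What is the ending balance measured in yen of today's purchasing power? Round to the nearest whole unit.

¥68,915

Nominal value at maturity: ¥66,620 × (1 + 8.13%)^5 ≈ ¥98,477.
Price-level factor over 5 years: (1 + 7.4%)^5 ≈ 1.4289643919.
Dividing the nominal maturity value by the price-level factor gives the value in today's money.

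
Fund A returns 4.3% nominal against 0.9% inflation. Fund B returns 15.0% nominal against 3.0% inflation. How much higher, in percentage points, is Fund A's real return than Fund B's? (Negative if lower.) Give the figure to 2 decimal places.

Fund A real return: 1.043/1.009 − 1 = 3.370%.
Fund B real return: 1.150/1.030 − 1 = 11.650%.
Difference: 3.370 − 11.650 = -8.280 pp.

-8.28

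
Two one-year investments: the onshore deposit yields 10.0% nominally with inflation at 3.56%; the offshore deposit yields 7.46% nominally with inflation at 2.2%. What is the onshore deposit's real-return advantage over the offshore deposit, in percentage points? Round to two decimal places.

1.07

The onshore deposit real return: 1.100/1.0356 − 1 = 6.219%.
The offshore deposit real return: 1.0746/1.022 − 1 = 5.147%.
Difference: 6.219 − 5.147 = 1.072 pp.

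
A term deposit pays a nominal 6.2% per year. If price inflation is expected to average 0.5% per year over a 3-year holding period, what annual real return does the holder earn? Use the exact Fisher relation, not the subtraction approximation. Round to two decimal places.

5.67%

With constant rates the annual real return is the same each year: (1+6.2%)/(1+0.5%) − 1 = 0.05672.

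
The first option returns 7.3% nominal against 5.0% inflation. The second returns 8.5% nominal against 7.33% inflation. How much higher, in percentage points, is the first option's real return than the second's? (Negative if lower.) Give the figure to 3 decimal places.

1.100

The first option real return: 1.073/1.050 − 1 = 2.1905%.
The second real return: 1.085/1.0733 − 1 = 1.0901%.
Difference: 2.1905 − 1.0901 = 1.1004 pp.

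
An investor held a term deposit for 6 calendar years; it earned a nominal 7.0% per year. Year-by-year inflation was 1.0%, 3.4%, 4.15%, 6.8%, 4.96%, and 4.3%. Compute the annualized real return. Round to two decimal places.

Cumulative inflation factor: 1.010 × 1.034 × 1.0415 × 1.068 × 1.0496 × 1.043 ≈ 1.27169.
Nominal growth factor: 1.50073. Real growth factor = 1.50073 / 1.27169 ≈ 1.18011.
Annualized: 1.18011^(1/6) − 1 ≈ 0.02799.

2.80%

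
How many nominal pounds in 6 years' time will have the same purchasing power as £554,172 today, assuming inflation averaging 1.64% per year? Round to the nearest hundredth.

£610,987.77

Cumulative price-level factor: (1+1.64%)^6 ≈ 1.1025237111.
Multiplying £554,172 by the price-level factor gives the future nominal sum.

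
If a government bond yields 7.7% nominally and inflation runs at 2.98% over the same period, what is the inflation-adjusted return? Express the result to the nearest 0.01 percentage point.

Real return via the Fisher equation: (1 + 7.7%)/(1 + 2.98%) − 1 = 1.077/1.0298 − 1 ≈ 0.04583.

4.58%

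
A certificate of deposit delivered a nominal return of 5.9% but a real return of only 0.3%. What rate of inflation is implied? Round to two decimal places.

5.58%

From (1+r_nom) = (1+r_real)(1+π), we get 1+π = (1 + 5.9%)/(1 + 0.3%) = 1.059/1.003 ≈ 1.05583.
So π ≈ 5.5833%.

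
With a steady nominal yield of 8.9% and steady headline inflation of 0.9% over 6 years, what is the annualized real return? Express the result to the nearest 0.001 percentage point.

With constant rates the annual real return is the same each year: (1+8.9%)/(1+0.9%) − 1 = 0.07929.

7.929%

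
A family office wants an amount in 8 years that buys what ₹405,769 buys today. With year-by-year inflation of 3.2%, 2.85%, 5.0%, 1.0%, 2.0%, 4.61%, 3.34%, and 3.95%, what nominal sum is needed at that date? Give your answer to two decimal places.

Cumulative price-level factor: 1.032 × 1.0285 × 1.050 × 1.010 × 1.020 × 1.0461 × 1.0334 × 1.0395 ≈ 1.2902117447.
Multiplying ₹405,769 by the price-level factor gives the future nominal sum.

₹523,527.93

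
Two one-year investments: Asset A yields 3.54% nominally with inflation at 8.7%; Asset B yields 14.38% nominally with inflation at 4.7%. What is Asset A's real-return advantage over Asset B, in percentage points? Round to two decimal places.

Asset A real return: 1.0354/1.087 − 1 = -4.747%.
Asset B real return: 1.1438/1.047 − 1 = 9.245%.
Difference: -4.747 − 9.245 = -13.992 pp.

-13.99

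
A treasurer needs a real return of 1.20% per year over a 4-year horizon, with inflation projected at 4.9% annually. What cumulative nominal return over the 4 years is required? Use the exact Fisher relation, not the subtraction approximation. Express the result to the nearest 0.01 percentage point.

Required annual nominal rate: (1+1.20%)(1+4.9%) − 1 = 6.1588%.
Cumulative over 4 years: (1 + 0.061588)^4 − 1 ≈ 0.27006.

27.01%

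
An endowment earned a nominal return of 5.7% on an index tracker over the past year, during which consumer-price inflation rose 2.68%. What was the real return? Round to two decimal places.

Real return via the Fisher equation: (1 + 5.7%)/(1 + 2.68%) − 1 = 1.057/1.0268 − 1 ≈ 0.02941.

2.94%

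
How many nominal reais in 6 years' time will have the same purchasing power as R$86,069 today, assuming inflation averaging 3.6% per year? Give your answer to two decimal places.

Cumulative price-level factor: (1+3.6%)^6 ≈ 1.2363986792.
Multiplying R$86,069 by the price-level factor gives the future nominal sum.

R$106,415.60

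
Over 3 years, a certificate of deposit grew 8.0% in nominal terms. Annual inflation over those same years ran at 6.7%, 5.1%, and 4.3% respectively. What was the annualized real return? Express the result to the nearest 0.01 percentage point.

-2.62%

Cumulative inflation factor: 1.067 × 1.051 × 1.043 ≈ 1.16964.
Nominal growth factor: 1.08000. Real growth factor = 1.08000 / 1.16964 ≈ 0.92336.
Annualized: 0.92336^(1/3) − 1 ≈ -0.02623.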